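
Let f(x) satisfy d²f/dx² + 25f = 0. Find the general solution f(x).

f = C1*cos(5*x) + C2*sin(5*x)

Characteristic equation r² + 25 = 0 has discriminant (0)² - 4·(25) = -100 < 0, so r = ± 5i.
Hence f_h = C1*cos(5*x) + C2*sin(5*x).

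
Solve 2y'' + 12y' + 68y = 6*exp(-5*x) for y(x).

y = 3*exp(-5*x)/29 + C1*cos(5*x)*exp(-3*x) + C2*exp(-3*x)*sin(5*x)

Divide through by 2: y'' + 6y' + 34y = 3*exp(-5*x).
Characteristic equation r² + 6r + 34 = 0 has discriminant (6)² - 4·(34) = -100 < 0, so r = -3 ± 5i.
Hence y_h = C1*cos(5*x)*exp(-3*x) + C2*exp(-3*x)*sin(5*x).
Try y_p = A*exp(-5*x). Substituting into the equation and dividing by exp(-5*x) gives A = 3/29, so y_p = 3*exp(-5*x)/29.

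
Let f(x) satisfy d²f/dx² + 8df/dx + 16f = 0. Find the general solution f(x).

f = C1*exp(-4*x) + C2*x*exp(-4*x)

Characteristic equation r² + 8r + 16 = 0 has discriminant (8)² - 4·(16) = 0, so r = -4 is a repeated root.
Hence f_h = (C1 + C2*x)*exp(-4*x).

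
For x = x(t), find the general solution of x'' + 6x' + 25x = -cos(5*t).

x = -sin(5*t)/30 + C1*cos(4*t)*exp(-3*t) + C2*exp(-3*t)*sin(4*t)

Characteristic equation r² + 6r + 25 = 0 has discriminant (6)² - 4·(25) = -64 < 0, so r = -3 ± 4i.
Hence x_h = C1*cos(4*t)*exp(-3*t) + C2*exp(-3*t)*sin(4*t).
Try x_p = A*cos(5*t) + B*sin(5*t). Substituting and equating the coefficients of cos(5t) and sin(5t) gives A = 0, B = -1/30, so x_p = -sin(5*t)/30.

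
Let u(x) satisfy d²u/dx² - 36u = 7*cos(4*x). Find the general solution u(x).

Characteristic equation r² - 36 = 0 factors as (r + 6)(r - 6) = 0, so r = -6, 6.
Hence u_h = C1*exp(-6*x) + C2*exp(6*x).
Try u_p = A*cos(4*x) + B*sin(4*x). Substituting and equating the coefficients of cos(4x) and sin(4x) gives A = -7/52, B = 0, so u_p = -7*cos(4*x)/52.

u = -7*cos(4*x)/52 + C1*exp(-6*x) + C2*exp(6*x)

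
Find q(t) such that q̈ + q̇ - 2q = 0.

q = C1*exp(-2*t) + C2*exp(t)

Characteristic equation r² + r - 2 = 0 factors as (r + 2)(r - 1) = 0, so r = -2, 1.
Hence q_h = C1*exp(-2*t) + C2*exp(t).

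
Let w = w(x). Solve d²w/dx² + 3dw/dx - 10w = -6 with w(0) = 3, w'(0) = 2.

Characteristic equation r² + 3r - 10 = 0 factors as (r + 5)(r - 2) = 0, so r = -5, 2.
Hence w_h = C1*exp(-5*x) + C2*exp(2*x).
For the particular solution try w_p = A0. Substituting and matching coefficients of each power of x gives A0 = 3/5, so w_p = 3/5.
General solution: w = 3/5 + C1*exp(-5*x) + C2*exp(2*x).
Apply the initial conditions: w(0) = 3/5 + C1 + C2 = 3 and w'(0) = -5*C1 + 2*C2 = 2. Solving gives C1 = 2/5, C2 = 2.

w = 3/5 + 2*exp(2*x) + 2*exp(-5*x)/5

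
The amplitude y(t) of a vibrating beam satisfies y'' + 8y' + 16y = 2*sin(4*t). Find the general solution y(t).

Characteristic equation r² + 8r + 16 = 0 has discriminant (8)² - 4·(16) = 0, so r = -4 is a repeated root.
Hence y_h = (C1 + C2*t)*exp(-4*t).
Try y_p = A*cos(4*t) + B*sin(4*t). Substituting and equating the coefficients of cos(4t) and sin(4t) gives A = -1/16, B = 0, so y_p = -cos(4*t)/16.

y = -cos(4*t)/16 + C1*exp(-4*t) + C2*t*exp(-4*t)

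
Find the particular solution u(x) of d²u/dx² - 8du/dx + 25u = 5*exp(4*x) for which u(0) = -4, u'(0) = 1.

u = 5*exp(4*x)/9 - 41*cos(3*x)*exp(4*x)/9 + 17*exp(4*x)*sin(3*x)/3

Characteristic equation r² - 8r + 25 = 0 has discriminant (-8)² - 4·(25) = -36 < 0, so r = 4 ± 3i.
Hence u_h = C1*cos(3*x)*exp(4*x) + C2*exp(4*x)*sin(3*x).
Try u_p = A*exp(4*x). Substituting into the equation and dividing by exp(4*x) gives A = 5/9, so u_p = 5*exp(4*x)/9.
General solution: u = 5*exp(4*x)/9 + C1*cos(3*x)*exp(4*x) + C2*exp(4*x)*sin(3*x).
Apply the initial conditions: u(0) = 5/9 + C1 = -4 and u'(0) = 20/9 + 3*C2 + 4*C1 = 1. Solving gives C1 = -41/9, C2 = 17/3.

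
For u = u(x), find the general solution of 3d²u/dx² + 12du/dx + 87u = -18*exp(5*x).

Divide through by 3: u'' + 4u' + 29u = -6*exp(5*x).
Characteristic equation r² + 4r + 29 = 0 has discriminant (4)² - 4·(29) = -100 < 0, so r = -2 ± 5i.
Hence u_h = C1*cos(5*x)*exp(-2*x) + C2*exp(-2*x)*sin(5*x).
Try u_p = A*exp(5*x). Substituting into the equation and dividing by exp(5*x) gives A = -3/37, so u_p = -3*exp(5*x)/37.

u = -3*exp(5*x)/37 + C1*cos(5*x)*exp(-2*x) + C2*exp(-2*x)*sin(5*x)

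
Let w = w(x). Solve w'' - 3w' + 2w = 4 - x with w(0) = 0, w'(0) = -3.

Characteristic equation r² - 3r + 2 = 0 factors as (r - 1)(r - 2) = 0, so r = 1, 2.
Hence w_h = C1*exp(x) + C2*exp(2*x).
For the particular solution try w_p = A0 + A1*x. Substituting and matching coefficients of each power of x gives A0 = 5/4, A1 = -1/2, so w_p = 5/4 - x/2.
General solution: w = 5/4 - x/2 + C1*exp(x) + C2*exp(2*x).
Apply the initial conditions: w(0) = 5/4 + C1 + C2 = 0 and w'(0) = -1/2 + C1 + 2*C2 = -3. Solving gives C1 = 0, C2 = -5/4.

w = 5/4 - 5*exp(2*x)/4 - x/2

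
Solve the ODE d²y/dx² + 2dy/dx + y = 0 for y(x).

y = C1*exp(-x) + C2*x*exp(-x)

Characteristic equation r² + 2r + 1 = 0 has discriminant (2)² - 4·(1) = 0, so r = -1 is a repeated root.
Hence y_h = (C1 + C2*x)*exp(-x).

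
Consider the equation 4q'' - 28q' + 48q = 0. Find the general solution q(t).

q = C1*exp(3*t) + C2*exp(4*t)

Divide through by 4: q'' - 7q' + 12q = 0.
Characteristic equation r² - 7r + 12 = 0 factors as (r - 3)(r - 4) = 0, so r = 3, 4.
Hence q_h = C1*exp(3*t) + C2*exp(4*t).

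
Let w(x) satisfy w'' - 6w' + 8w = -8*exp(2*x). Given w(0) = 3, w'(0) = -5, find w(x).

Characteristic equation r² - 6r + 8 = 0 factors as (r - 2)(r - 4) = 0, so r = 2, 4.
Hence w_h = C1*exp(2*x) + C2*exp(4*x).
Since exp(2*x) solves the homogeneous equation (r = 2 is a root of multiplicity 1), multiply the trial by x. Try w_p = A*x*exp(2*x). Substituting into the equation and dividing by exp(2*x) gives A = 4, so w_p = 4*x*exp(2*x).
General solution: w = C1*exp(2*x) + C2*exp(4*x) + 4*x*exp(2*x).
Apply the initial conditions: w(0) = C1 + C2 = 3 and w'(0) = 4 + 2*C1 + 4*C2 = -5. Solving gives C1 = 21/2, C2 = -15/2.

w = -15*exp(4*x)/2 + 21*exp(2*x)/2 + 4*x*exp(2*x)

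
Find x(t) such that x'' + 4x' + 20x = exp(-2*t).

x = exp(-2*t)/16 + C1*cos(4*t)*exp(-2*t) + C2*exp(-2*t)*sin(4*t)

Characteristic equation r² + 4r + 20 = 0 has discriminant (4)² - 4·(20) = -64 < 0, so r = -2 ± 4i.
Hence x_h = C1*cos(4*t)*exp(-2*t) + C2*exp(-2*t)*sin(4*t).
Try x_p = A*exp(-2*t). Substituting into the equation and dividing by exp(-2*t) gives A = 1/16, so x_p = exp(-2*t)/16.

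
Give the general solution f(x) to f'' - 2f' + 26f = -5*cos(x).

Characteristic equation r² - 2r + 26 = 0 has discriminant (-2)² - 4·(26) = -100 < 0, so r = 1 ± 5i.
Hence f_h = C1*cos(5*x)*exp(x) + C2*exp(x)*sin(5*x).
Try f_p = A*cos(x) + B*sin(x). Substituting and equating the coefficients of cos(x) and sin(x) gives A = -125/629, B = 10/629, so f_p = -125*cos(x)/629 + 10*sin(x)/629.

f = -125*cos(x)/629 + 10*sin(x)/629 + C1*cos(5*x)*exp(x) + C2*exp(x)*sin(5*x)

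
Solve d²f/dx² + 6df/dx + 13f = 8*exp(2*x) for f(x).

f = 8*exp(2*x)/29 + C1*cos(2*x)*exp(-3*x) + C2*exp(-3*x)*sin(2*x)

Characteristic equation r² + 6r + 13 = 0 has discriminant (6)² - 4·(13) = -16 < 0, so r = -3 ± 2i.
Hence f_h = C1*cos(2*x)*exp(-3*x) + C2*exp(-3*x)*sin(2*x).
Try f_p = A*exp(2*x). Substituting into the equation and dividing by exp(2*x) gives A = 8/29, so f_p = 8*exp(2*x)/29.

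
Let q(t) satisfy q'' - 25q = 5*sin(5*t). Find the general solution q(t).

q = -sin(5*t)/10 + C1*exp(5*t) + C2*exp(-5*t)

Characteristic equation r² - 25 = 0 factors as (r - 5)(r + 5) = 0, so r = 5, -5.
Hence q_h = C1*exp(5*t) + C2*exp(-5*t).
Try q_p = A*cos(5*t) + B*sin(5*t). Substituting and equating the coefficients of cos(5t) and sin(5t) gives A = 0, B = -1/10, so q_p = -sin(5*t)/10.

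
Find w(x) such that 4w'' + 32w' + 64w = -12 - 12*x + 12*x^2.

Divide through by 4: w'' + 8w' + 16w = -3 - 3*x + 3*x^2.
Characteristic equation r² + 8r + 16 = 0 has discriminant (8)² - 4·(16) = 0, so r = -4 is a repeated root.
Hence w_h = (C1 + C2*x)*exp(-4*x).
For the particular solution try w_p = A0 + A1*x + A2*x^2. Substituting and matching coefficients of each power of x gives A0 = -3/128, A1 = -3/8, A2 = 3/16, so w_p = -3/128 - 3*x/8 + 3*x^2/16.

w = -3/128 - 3*x/8 + 3*x**2/16 + C1*exp(-4*x) + C2*x*exp(-4*x)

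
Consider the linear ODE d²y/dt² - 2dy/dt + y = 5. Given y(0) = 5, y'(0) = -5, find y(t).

y = 5 - 5*t*exp(t)

Characteristic equation r² - 2r + 1 = 0 has discriminant (-2)² - 4·(1) = 0, so r = 1 is a repeated root.
Hence y_h = (C1 + C2*t)*exp(t).
For the particular solution try y_p = A0. Substituting and matching coefficients of each power of t gives A0 = 5, so y_p = 5.
General solution: y = 5 + C1*exp(t) + C2*t*exp(t).
Apply the initial conditions: y(0) = 5 + C1 = 5 and y'(0) = C1 + C2 = -5. Solving gives C1 = 0, C2 = -5.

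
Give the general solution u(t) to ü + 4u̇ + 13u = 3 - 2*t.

Characteristic equation r² + 4r + 13 = 0 has discriminant (4)² - 4·(13) = -36 < 0, so r = -2 ± 3i.
Hence u_h = C1*cos(3*t)*exp(-2*t) + C2*exp(-2*t)*sin(3*t).
For the particular solution try u_p = A0 + A1*t. Substituting and matching coefficients of each power of t gives A0 = 47/169, A1 = -2/13, so u_p = 47/169 - 2*t/13.

u = 47/169 - 2*t/13 + C1*cos(3*t)*exp(-2*t) + C2*exp(-2*t)*sin(3*t)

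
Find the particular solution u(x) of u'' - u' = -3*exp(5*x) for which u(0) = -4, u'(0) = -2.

u = -13/5 - 5*exp(x)/4 - 3*exp(5*x)/20

Characteristic equation r² - r = 0 factors as (r - 1)r = 0, so r = 1, 0.
Hence u_h = C1*exp(x) + C2.
Try u_p = A*exp(5*x). Substituting into the equation and dividing by exp(5*x) gives A = -3/20, so u_p = -3*exp(5*x)/20.
General solution: u = C2 - 3*exp(5*x)/20 + C1*exp(x).
Apply the initial conditions: u(0) = -3/20 + C1 + C2 = -4 and u'(0) = -3/4 + C1 = -2. Solving gives C1 = -5/4, C2 = -13/5.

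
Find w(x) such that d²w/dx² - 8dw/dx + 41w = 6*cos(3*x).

w = -9*sin(3*x)/100 + 3*cos(3*x)/25 + C1*cos(5*x)*exp(4*x) + C2*exp(4*x)*sin(5*x)

Characteristic equation r² - 8r + 41 = 0 has discriminant (-8)² - 4·(41) = -100 < 0, so r = 4 ± 5i.
Hence w_h = C1*cos(5*x)*exp(4*x) + C2*exp(4*x)*sin(5*x).
Try w_p = A*cos(3*x) + B*sin(3*x). Substituting and equating the coefficients of cos(3x) and sin(3x) gives A = 3/25, B = -9/100, so w_p = -9*sin(3*x)/100 + 3*cos(3*x)/25.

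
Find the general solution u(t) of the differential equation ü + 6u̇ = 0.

Characteristic equation r² + 6r = 0 factors as (r + 6)r = 0, so r = -6, 0.
Hence u_h = C1*exp(-6*t) + C2.

u = C2 + C1*exp(-6*t)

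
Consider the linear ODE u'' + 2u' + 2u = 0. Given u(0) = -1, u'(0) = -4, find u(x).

u = -cos(x)*exp(-x) - 5*exp(-x)*sin(x)

Characteristic equation r² + 2r + 2 = 0 has discriminant (2)² - 4·(2) = -4 < 0, so r = -1 ± i.
Hence u_h = C1*cos(x)*exp(-x) + C2*exp(-x)*sin(x).
Apply the initial conditions: u(0) = C1 = -1 and u'(0) = C2 - C1 = -4. Solving gives C1 = -1, C2 = -5.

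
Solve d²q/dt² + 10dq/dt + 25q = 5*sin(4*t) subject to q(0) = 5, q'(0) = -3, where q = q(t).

q = -200*cos(4*t)/1681 + 45*sin(4*t)/1681 + 8605*exp(-5*t)/1681 + 922*t*exp(-5*t)/41

Characteristic equation r² + 10r + 25 = 0 has discriminant (10)² - 4·(25) = 0, so r = -5 is a repeated root.
Hence q_h = (C1 + C2*t)*exp(-5*t).
Try q_p = A*cos(4*t) + B*sin(4*t). Substituting and equating the coefficients of cos(4t) and sin(4t) gives A = -200/1681, B = 45/1681, so q_p = -200*cos(4*t)/1681 + 45*sin(4*t)/1681.
General solution: q = -200*cos(4*t)/1681 + 45*sin(4*t)/1681 + C1*exp(-5*t) + C2*t*exp(-5*t).
Apply the initial conditions: q(0) = -200/1681 + C1 = 5 and q'(0) = 180/1681 + C2 - 5*C1 = -3. Solving gives C1 = 8605/1681, C2 = 922/41.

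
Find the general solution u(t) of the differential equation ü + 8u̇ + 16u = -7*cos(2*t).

u = -21*cos(2*t)/100 - 7*sin(2*t)/25 + C1*exp(-4*t) + C2*t*exp(-4*t)

Characteristic equation r² + 8r + 16 = 0 has discriminant (8)² - 4·(16) = 0, so r = -4 is a repeated root.
Hence u_h = (C1 + C2*t)*exp(-4*t).
Try u_p = A*cos(2*t) + B*sin(2*t). Substituting and equating the coefficients of cos(2t) and sin(2t) gives A = -21/100, B = -7/25, so u_p = -21*cos(2*t)/100 - 7*sin(2*t)/25.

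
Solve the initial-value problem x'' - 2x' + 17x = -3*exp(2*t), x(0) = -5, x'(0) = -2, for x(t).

x = -3*exp(2*t)/17 - 82*cos(4*t)*exp(t)/17 + 27*exp(t)*sin(4*t)/34

Characteristic equation r² - 2r + 17 = 0 has discriminant (-2)² - 4·(17) = -64 < 0, so r = 1 ± 4i.
Hence x_h = C1*cos(4*t)*exp(t) + C2*exp(t)*sin(4*t).
Try x_p = A*exp(2*t). Substituting into the equation and dividing by exp(2*t) gives A = -3/17, so x_p = -3*exp(2*t)/17.
General solution: x = -3*exp(2*t)/17 + C1*cos(4*t)*exp(t) + C2*exp(t)*sin(4*t).
Apply the initial conditions: x(0) = -3/17 + C1 = -5 and x'(0) = -6/17 + C1 + 4*C2 = -2. Solving gives C1 = -82/17, C2 = 27/34.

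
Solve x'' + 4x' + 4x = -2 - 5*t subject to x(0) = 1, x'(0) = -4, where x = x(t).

Characteristic equation r² + 4r + 4 = 0 has discriminant (4)² - 4·(4) = 0, so r = -2 is a repeated root.
Hence x_h = (C1 + C2*t)*exp(-2*t).
For the particular solution try x_p = A0 + A1*t. Substituting and matching coefficients of each power of t gives A0 = 3/4, A1 = -5/4, so x_p = 3/4 - 5*t/4.
General solution: x = 3/4 - 5*t/4 + C1*exp(-2*t) + C2*t*exp(-2*t).
Apply the initial conditions: x(0) = 3/4 + C1 = 1 and x'(0) = -5/4 + C2 - 2*C1 = -4. Solving gives C1 = 1/4, C2 = -9/4.

x = 3/4 - 5*t/4 + exp(-2*t)/4 - 9*t*exp(-2*t)/4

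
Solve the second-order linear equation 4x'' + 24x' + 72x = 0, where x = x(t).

Divide through by 4: x'' + 6x' + 18x = 0.
Characteristic equation r² + 6r + 18 = 0 has discriminant (6)² - 4·(18) = -36 < 0, so r = -3 ± 3i.
Hence x_h = C1*cos(3*t)*exp(-3*t) + C2*exp(-3*t)*sin(3*t).

x = C1*cos(3*t)*exp(-3*t) + C2*exp(-3*t)*sin(3*t)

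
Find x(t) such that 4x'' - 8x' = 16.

Divide through by 4: x'' - 2x' = 4.
Characteristic equation r² - 2r = 0 factors as (r - 2)r = 0, so r = 2, 0.
Hence x_h = C1*exp(2*t) + C2.
Since 0 is a characteristic root (multiplicity 1), multiply the polynomial trial by t: try x_p = A0*t. Substituting and matching coefficients of each power of t gives A0 = -2, so x_p = -2*t.

x = C2 - 2*t + C1*exp(2*t)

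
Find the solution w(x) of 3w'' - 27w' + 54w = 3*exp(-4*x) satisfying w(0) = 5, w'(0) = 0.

w = -149*exp(6*x)/30 + exp(-4*x)/70 + 209*exp(3*x)/21

Divide through by 3: w'' - 9w' + 18w = exp(-4*x).
Characteristic equation r² - 9r + 18 = 0 factors as (r - 6)(r - 3) = 0, so r = 6, 3.
Hence w_h = C1*exp(6*x) + C2*exp(3*x).
Try w_p = A*exp(-4*x). Substituting into the equation and dividing by exp(-4*x) gives A = 1/70, so w_p = exp(-4*x)/70.
General solution: w = exp(-4*x)/70 + C1*exp(6*x) + C2*exp(3*x).
Apply the initial conditions: w(0) = 1/70 + C1 + C2 = 5 and w'(0) = -2/35 + 3*C2 + 6*C1 = 0. Solving gives C1 = -149/30, C2 = 209/21.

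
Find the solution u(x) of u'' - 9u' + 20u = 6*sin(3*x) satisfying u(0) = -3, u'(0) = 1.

Characteristic equation r² - 9r + 20 = 0 factors as (r - 4)(r - 5) = 0, so r = 4, 5.
Hence u_h = C1*exp(4*x) + C2*exp(5*x).
Try u_p = A*cos(3*x) + B*sin(3*x). Substituting and equating the coefficients of cos(3x) and sin(3x) gives A = 81/425, B = 33/425, so u_p = 33*sin(3*x)/425 + 81*cos(3*x)/425.
General solution: u = 33*sin(3*x)/425 + 81*cos(3*x)/425 + C1*exp(4*x) + C2*exp(5*x).
Apply the initial conditions: u(0) = 81/425 + C1 + C2 = -3 and u'(0) = 99/425 + 4*C1 + 5*C2 = 1. Solving gives C1 = -418/25, C2 = 230/17.

u = -418*exp(4*x)/25 + 33*sin(3*x)/425 + 81*cos(3*x)/425 + 230*exp(5*x)/17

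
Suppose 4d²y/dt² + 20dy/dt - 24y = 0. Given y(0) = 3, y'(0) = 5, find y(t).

Divide through by 4: y'' + 5y' - 6y = 0.
Characteristic equation r² + 5r - 6 = 0 factors as (r + 6)(r - 1) = 0, so r = -6, 1.
Hence y_h = C1*exp(-6*t) + C2*exp(t).
Apply the initial conditions: y(0) = C1 + C2 = 3 and y'(0) = C2 - 6*C1 = 5. Solving gives C1 = -2/7, C2 = 23/7.

y = -2*exp(-6*t)/7 + 23*exp(t)/7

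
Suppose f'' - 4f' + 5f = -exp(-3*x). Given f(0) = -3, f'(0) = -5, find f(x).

Characteristic equation r² - 4r + 5 = 0 has discriminant (-4)² - 4·(5) = -4 < 0, so r = 2 ± i.
Hence f_h = C1*cos(x)*exp(2*x) + C2*exp(2*x)*sin(x).
Try f_p = A*exp(-3*x). Substituting into the equation and dividing by exp(-3*x) gives A = -1/26, so f_p = -exp(-3*x)/26.
General solution: f = -exp(-3*x)/26 + C1*cos(x)*exp(2*x) + C2*exp(2*x)*sin(x).
Apply the initial conditions: f(0) = -1/26 + C1 = -3 and f'(0) = 3/26 + C2 + 2*C1 = -5. Solving gives C1 = -77/26, C2 = 21/26.

f = -exp(-3*x)/26 - 77*cos(x)*exp(2*x)/26 + 21*exp(2*x)*sin(x)/26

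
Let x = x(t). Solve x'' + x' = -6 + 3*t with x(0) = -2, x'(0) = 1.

Characteristic equation r² + r = 0 factors as (r + 1)r = 0, so r = -1, 0.
Hence x_h = C1*exp(-t) + C2.
Since 0 is a characteristic root (multiplicity 1), multiply the polynomial trial by t: try x_p = t*(A0 + A1*t). Substituting and matching coefficients of each power of t gives A0 = -9, A1 = 3/2, so x_p = -9*t + 3*t^2/2.
General solution: x = C2 - 9*t + 3*t^2/2 + C1*exp(-t).
Apply the initial conditions: x(0) = C1 + C2 = -2 and x'(0) = -9 - C1 = 1. Solving gives C1 = -10, C2 = 8.

x = 8 - 10*exp(-t) - 9*t + 3*t**2/2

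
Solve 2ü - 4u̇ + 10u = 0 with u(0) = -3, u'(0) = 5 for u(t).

Divide through by 2: u'' - 2u' + 5u = 0.
Characteristic equation r² - 2r + 5 = 0 has discriminant (-2)² - 4·(5) = -16 < 0, so r = 1 ± 2i.
Hence u_h = C1*cos(2*t)*exp(t) + C2*exp(t)*sin(2*t).
Apply the initial conditions: u(0) = C1 = -3 and u'(0) = C1 + 2*C2 = 5. Solving gives C1 = -3, C2 = 4.

u = -3*cos(2*t)*exp(t) + 4*exp(t)*sin(2*t)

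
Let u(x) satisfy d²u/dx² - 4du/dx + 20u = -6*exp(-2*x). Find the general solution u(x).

Characteristic equation r² - 4r + 20 = 0 has discriminant (-4)² - 4·(20) = -64 < 0, so r = 2 ± 4i.
Hence u_h = C1*cos(4*x)*exp(2*x) + C2*exp(2*x)*sin(4*x).
Try u_p = A*exp(-2*x). Substituting into the equation and dividing by exp(-2*x) gives A = -3/16, so u_p = -3*exp(-2*x)/16.

u = -3*exp(-2*x)/16 + C1*cos(4*x)*exp(2*x) + C2*exp(2*x)*sin(4*x)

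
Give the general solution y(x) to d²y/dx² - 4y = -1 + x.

y = 1/4 - x/4 + C1*exp(2*x) + C2*exp(-2*x)

Characteristic equation r² - 4 = 0 factors as (r - 2)(r + 2) = 0, so r = 2, -2.
Hence y_h = C1*exp(2*x) + C2*exp(-2*x).
For the particular solution try y_p = A0 + A1*x. Substituting and matching coefficients of each power of x gives A0 = 1/4, A1 = -1/4, so y_p = 1/4 - x/4.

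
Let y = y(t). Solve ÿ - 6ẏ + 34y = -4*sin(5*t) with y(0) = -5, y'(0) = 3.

Characteristic equation r² - 6r + 34 = 0 has discriminant (-6)² - 4·(34) = -100 < 0, so r = 3 ± 5i.
Hence y_h = C1*cos(5*t)*exp(3*t) + C2*exp(3*t)*sin(5*t).
Try y_p = A*cos(5*t) + B*sin(5*t). Substituting and equating the coefficients of cos(5t) and sin(5t) gives A = -40/327, B = -4/109, so y_p = -40*cos(5*t)/327 - 4*sin(5*t)/109.
General solution: y = -40*cos(5*t)/327 - 4*sin(5*t)/109 + C1*cos(5*t)*exp(3*t) + C2*exp(3*t)*sin(5*t).
Apply the initial conditions: y(0) = -40/327 + C1 = -5 and y'(0) = -20/109 + 3*C1 + 5*C2 = 3. Solving gives C1 = -1595/327, C2 = 1942/545.

y = -40*cos(5*t)/327 - 4*sin(5*t)/109 - 1595*cos(5*t)*exp(3*t)/327 + 1942*exp(3*t)*sin(5*t)/545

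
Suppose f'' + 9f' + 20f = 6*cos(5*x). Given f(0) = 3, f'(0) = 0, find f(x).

f = -57*exp(-5*x)/5 - 3*cos(5*x)/205 + 27*sin(5*x)/205 + 591*exp(-4*x)/41

Characteristic equation r² + 9r + 20 = 0 factors as (r + 5)(r + 4) = 0, so r = -5, -4.
Hence f_h = C1*exp(-5*x) + C2*exp(-4*x).
Try f_p = A*cos(5*x) + B*sin(5*x). Substituting and equating the coefficients of cos(5x) and sin(5x) gives A = -3/205, B = 27/205, so f_p = -3*cos(5*x)/205 + 27*sin(5*x)/205.
General solution: f = -3*cos(5*x)/205 + 27*sin(5*x)/205 + C1*exp(-5*x) + C2*exp(-4*x).
Apply the initial conditions: f(0) = -3/205 + C1 + C2 = 3 and f'(0) = 27/41 - 5*C1 - 4*C2 = 0. Solving gives C1 = -57/5, C2 = 591/41.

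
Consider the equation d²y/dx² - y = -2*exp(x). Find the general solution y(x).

Characteristic equation r² - 1 = 0 factors as (r - 1)(r + 1) = 0, so r = 1, -1.
Hence y_h = C1*exp(x) + C2*exp(-x).
Since exp(x) solves the homogeneous equation (r = 1 is a root of multiplicity 1), multiply the trial by x. Try y_p = A*x*exp(x). Substituting into the equation and dividing by exp(x) gives A = -1, so y_p = -x*exp(x).

y = C1*exp(x) + C2*exp(-x) - x*exp(x)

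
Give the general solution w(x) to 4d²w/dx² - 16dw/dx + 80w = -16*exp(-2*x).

w = -exp(-2*x)/8 + C1*cos(4*x)*exp(2*x) + C2*exp(2*x)*sin(4*x)

Divide through by 4: w'' - 4w' + 20w = -4*exp(-2*x).
Characteristic equation r² - 4r + 20 = 0 has discriminant (-4)² - 4·(20) = -64 < 0, so r = 2 ± 4i.
Hence w_h = C1*cos(4*x)*exp(2*x) + C2*exp(2*x)*sin(4*x).
Try w_p = A*exp(-2*x). Substituting into the equation and dividing by exp(-2*x) gives A = -1/8, so w_p = -exp(-2*x)/8.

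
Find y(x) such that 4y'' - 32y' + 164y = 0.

y = C1*cos(5*x)*exp(4*x) + C2*exp(4*x)*sin(5*x)

Divide through by 4: y'' - 8y' + 41y = 0.
Characteristic equation r² - 8r + 41 = 0 has discriminant (-8)² - 4·(41) = -100 < 0, so r = 4 ± 5i.
Hence y_h = C1*cos(5*x)*exp(4*x) + C2*exp(4*x)*sin(5*x).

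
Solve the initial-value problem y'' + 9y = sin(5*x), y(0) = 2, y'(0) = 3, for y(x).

Characteristic equation r² + 9 = 0 has discriminant (0)² - 4·(9) = -36 < 0, so r = ± 3i.
Hence y_h = C1*cos(3*x) + C2*sin(3*x).
Try y_p = A*cos(5*x) + B*sin(5*x). Substituting and equating the coefficients of cos(5x) and sin(5x) gives A = 0, B = -1/16, so y_p = -sin(5*x)/16.
General solution: y = -sin(5*x)/16 + C1*cos(3*x) + C2*sin(3*x).
Apply the initial conditions: y(0) = C1 = 2 and y'(0) = -5/16 + 3*C2 = 3. Solving gives C1 = 2, C2 = 53/48.

y = 2*cos(3*x) - sin(5*x)/16 + 53*sin(3*x)/48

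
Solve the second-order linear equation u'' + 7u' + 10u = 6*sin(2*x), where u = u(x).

Characteristic equation r² + 7r + 10 = 0 factors as (r + 2)(r + 5) = 0, so r = -2, -5.
Hence u_h = C1*exp(-2*x) + C2*exp(-5*x).
Try u_p = A*cos(2*x) + B*sin(2*x). Substituting and equating the coefficients of cos(2x) and sin(2x) gives A = -21/58, B = 9/58, so u_p = -21*cos(2*x)/58 + 9*sin(2*x)/58.

u = -21*cos(2*x)/58 + 9*sin(2*x)/58 + C1*exp(-2*x) + C2*exp(-5*x)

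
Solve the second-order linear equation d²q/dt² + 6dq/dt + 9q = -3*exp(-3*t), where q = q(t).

q = C1*exp(-3*t) - 3*t**2*exp(-3*t)/2 + C2*t*exp(-3*t)

Characteristic equation r² + 6r + 9 = 0 has discriminant (6)² - 4·(9) = 0, so r = -3 is a repeated root.
Hence q_h = (C1 + C2*t)*exp(-3*t).
Since exp(-3*t) solves the homogeneous equation (r = -3 is a root of multiplicity 2), multiply the trial by t^2. Try q_p = A*t^2*exp(-3*t). Substituting into the equation and dividing by exp(-3*t) gives A = -3/2, so q_p = -3*t^2*exp(-3*t)/2.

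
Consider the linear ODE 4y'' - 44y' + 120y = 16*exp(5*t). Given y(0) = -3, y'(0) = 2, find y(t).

Divide through by 4: y'' - 11y' + 30y = 4*exp(5*t).
Characteristic equation r² - 11r + 30 = 0 factors as (r - 6)(r - 5) = 0, so r = 6, 5.
Hence y_h = C1*exp(6*t) + C2*exp(5*t).
Since exp(5*t) solves the homogeneous equation (r = 5 is a root of multiplicity 1), multiply the trial by t. Try y_p = A*t*exp(5*t). Substituting into the equation and dividing by exp(5*t) gives A = -4, so y_p = -4*t*exp(5*t).
General solution: y = C1*exp(6*t) + C2*exp(5*t) - 4*t*exp(5*t).
Apply the initial conditions: y(0) = C1 + C2 = -3 and y'(0) = -4 + 5*C2 + 6*C1 = 2. Solving gives C1 = 21, C2 = -24.

y = -24*exp(5*t) + 21*exp(6*t) - 4*t*exp(5*t)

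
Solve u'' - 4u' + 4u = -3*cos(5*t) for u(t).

Characteristic equation r² - 4r + 4 = 0 has discriminant (-4)² - 4·(4) = 0, so r = 2 is a repeated root.
Hence u_h = (C1 + C2*t)*exp(2*t).
Try u_p = A*cos(5*t) + B*sin(5*t). Substituting and equating the coefficients of cos(5t) and sin(5t) gives A = 63/841, B = 60/841, so u_p = 60*sin(5*t)/841 + 63*cos(5*t)/841.

u = 60*sin(5*t)/841 + 63*cos(5*t)/841 + C1*exp(2*t) + C2*t*exp(2*t)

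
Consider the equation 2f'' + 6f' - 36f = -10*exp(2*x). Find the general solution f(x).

Divide through by 2: f'' + 3f' - 18f = -5*exp(2*x).
Characteristic equation r² + 3r - 18 = 0 factors as (r - 3)(r + 6) = 0, so r = 3, -6.
Hence f_h = C1*exp(3*x) + C2*exp(-6*x).
Try f_p = A*exp(2*x). Substituting into the equation and dividing by exp(2*x) gives A = 5/8, so f_p = 5*exp(2*x)/8.

f = 5*exp(2*x)/8 + C1*exp(3*x) + C2*exp(-6*x)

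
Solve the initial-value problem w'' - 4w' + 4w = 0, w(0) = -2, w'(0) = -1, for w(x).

w = -2*exp(2*x) + 3*x*exp(2*x)

Characteristic equation r² - 4r + 4 = 0 has discriminant (-4)² - 4·(4) = 0, so r = 2 is a repeated root.
Hence w_h = (C1 + C2*x)*exp(2*x).
Apply the initial conditions: w(0) = C1 = -2 and w'(0) = C2 + 2*C1 = -1. Solving gives C1 = -2, C2 = 3.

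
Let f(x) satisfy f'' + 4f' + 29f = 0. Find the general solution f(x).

Characteristic equation r² + 4r + 29 = 0 has discriminant (4)² - 4·(29) = -100 < 0, so r = -2 ± 5i.
Hence f_h = C1*cos(5*x)*exp(-2*x) + C2*exp(-2*x)*sin(5*x).

f = C1*cos(5*x)*exp(-2*x) + C2*exp(-2*x)*sin(5*x)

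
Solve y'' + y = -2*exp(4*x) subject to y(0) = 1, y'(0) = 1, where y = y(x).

Characteristic equation r² + 1 = 0 has discriminant (0)² - 4·(1) = -4 < 0, so r = ± i.
Hence y_h = C1*cos(x) + C2*sin(x).
Try y_p = A*exp(4*x). Substituting into the equation and dividing by exp(4*x) gives A = -2/17, so y_p = -2*exp(4*x)/17.
General solution: y = -2*exp(4*x)/17 + C1*cos(x) + C2*sin(x).
Apply the initial conditions: y(0) = -2/17 + C1 = 1 and y'(0) = -8/17 + C2 = 1. Solving gives C1 = 19/17, C2 = 25/17.

y = -2*exp(4*x)/17 + 19*cos(x)/17 + 25*sin(x)/17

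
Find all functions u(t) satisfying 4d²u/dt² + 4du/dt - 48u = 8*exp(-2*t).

Divide through by 4: u'' + u' - 12u = 2*exp(-2*t).
Characteristic equation r² + r - 12 = 0 factors as (r + 4)(r - 3) = 0, so r = -4, 3.
Hence u_h = C1*exp(-4*t) + C2*exp(3*t).
Try u_p = A*exp(-2*t). Substituting into the equation and dividing by exp(-2*t) gives A = -1/5, so u_p = -exp(-2*t)/5.

u = -exp(-2*t)/5 + C1*exp(-4*t) + C2*exp(3*t)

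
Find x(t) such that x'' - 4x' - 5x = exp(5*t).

Characteristic equation r² - 4r - 5 = 0 factors as (r + 1)(r - 5) = 0, so r = -1, 5.
Hence x_h = C1*exp(-t) + C2*exp(5*t).
Since exp(5*t) solves the homogeneous equation (r = 5 is a root of multiplicity 1), multiply the trial by t. Try x_p = A*t*exp(5*t). Substituting into the equation and dividing by exp(5*t) gives A = 1/6, so x_p = t*exp(5*t)/6.

x = C1*exp(-t) + C2*exp(5*t) + t*exp(5*t)/6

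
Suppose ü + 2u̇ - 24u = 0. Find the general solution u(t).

u = C1*exp(-6*t) + C2*exp(4*t)

Characteristic equation r² + 2r - 24 = 0 factors as (r + 6)(r - 4) = 0, so r = -6, 4.
Hence u_h = C1*exp(-6*t) + C2*exp(4*t).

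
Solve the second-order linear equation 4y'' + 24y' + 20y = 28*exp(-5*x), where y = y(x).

Divide through by 4: y'' + 6y' + 5y = 7*exp(-5*x).
Characteristic equation r² + 6r + 5 = 0 factors as (r + 5)(r + 1) = 0, so r = -5, -1.
Hence y_h = C1*exp(-5*x) + C2*exp(-x).
Since exp(-5*x) solves the homogeneous equation (r = -5 is a root of multiplicity 1), multiply the trial by x. Try y_p = A*x*exp(-5*x). Substituting into the equation and dividing by exp(-5*x) gives A = -7/4, so y_p = -7*x*exp(-5*x)/4.

y = C1*exp(-5*x) + C2*exp(-x) - 7*x*exp(-5*x)/4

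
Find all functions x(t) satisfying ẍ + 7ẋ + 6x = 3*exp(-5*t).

x = -3*exp(-5*t)/4 + C1*exp(-t) + C2*exp(-6*t)

Characteristic equation r² + 7r + 6 = 0 factors as (r + 1)(r + 6) = 0, so r = -1, -6.
Hence x_h = C1*exp(-t) + C2*exp(-6*t).
Try x_p = A*exp(-5*t). Substituting into the equation and dividing by exp(-5*t) gives A = -3/4, so x_p = -3*exp(-5*t)/4.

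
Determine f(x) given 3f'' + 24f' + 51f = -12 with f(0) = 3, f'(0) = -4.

f = -4/17 + 55*cos(x)*exp(-4*x)/17 + 152*exp(-4*x)*sin(x)/17

Divide through by 3: f'' + 8f' + 17f = -4.
Characteristic equation r² + 8r + 17 = 0 has discriminant (8)² - 4·(17) = -4 < 0, so r = -4 ± i.
Hence f_h = C1*cos(x)*exp(-4*x) + C2*exp(-4*x)*sin(x).
For the particular solution try f_p = A0. Substituting and matching coefficients of each power of x gives A0 = -4/17, so f_p = -4/17.
General solution: f = -4/17 + C1*cos(x)*exp(-4*x) + C2*exp(-4*x)*sin(x).
Apply the initial conditions: f(0) = -4/17 + C1 = 3 and f'(0) = C2 - 4*C1 = -4. Solving gives C1 = 55/17, C2 = 152/17.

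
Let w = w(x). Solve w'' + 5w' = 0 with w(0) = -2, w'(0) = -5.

Characteristic equation r² + 5r = 0 factors as (r + 5)r = 0, so r = -5, 0.
Hence w_h = C1*exp(-5*x) + C2.
Apply the initial conditions: w(0) = C1 + C2 = -2 and w'(0) = -5*C1 = -5. Solving gives C1 = 1, C2 = -3.

w = -3 + exp(-5*x)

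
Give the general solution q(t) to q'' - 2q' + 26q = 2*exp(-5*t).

q = 2*exp(-5*t)/61 + C1*cos(5*t)*exp(t) + C2*exp(t)*sin(5*t)

Characteristic equation r² - 2r + 26 = 0 has discriminant (-2)² - 4·(26) = -100 < 0, so r = 1 ± 5i.
Hence q_h = C1*cos(5*t)*exp(t) + C2*exp(t)*sin(5*t).
Try q_p = A*exp(-5*t). Substituting into the equation and dividing by exp(-5*t) gives A = 2/61, so q_p = 2*exp(-5*t)/61.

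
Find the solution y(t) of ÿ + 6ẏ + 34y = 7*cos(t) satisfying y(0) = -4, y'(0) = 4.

Characteristic equation r² + 6r + 34 = 0 has discriminant (6)² - 4·(34) = -100 < 0, so r = -3 ± 5i.
Hence y_h = C1*cos(5*t)*exp(-3*t) + C2*exp(-3*t)*sin(5*t).
Try y_p = A*cos(t) + B*sin(t). Substituting and equating the coefficients of cos(t) and sin(t) gives A = 77/375, B = 14/375, so y_p = 14*sin(t)/375 + 77*cos(t)/375.
General solution: y = 14*sin(t)/375 + 77*cos(t)/375 + C1*cos(5*t)*exp(-3*t) + C2*exp(-3*t)*sin(5*t).
Apply the initial conditions: y(0) = 77/375 + C1 = -4 and y'(0) = 14/375 - 3*C1 + 5*C2 = 4. Solving gives C1 = -1577/375, C2 = -649/375.

y = 14*sin(t)/375 + 77*cos(t)/375 - 1577*cos(5*t)*exp(-3*t)/375 - 649*exp(-3*t)*sin(5*t)/375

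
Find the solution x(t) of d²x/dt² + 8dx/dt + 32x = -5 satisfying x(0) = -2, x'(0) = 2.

Characteristic equation r² + 8r + 32 = 0 has discriminant (8)² - 4·(32) = -64 < 0, so r = -4 ± 4i.
Hence x_h = C1*cos(4*t)*exp(-4*t) + C2*exp(-4*t)*sin(4*t).
For the particular solution try x_p = A0. Substituting and matching coefficients of each power of t gives A0 = -5/32, so x_p = -5/32.
General solution: x = -5/32 + C1*cos(4*t)*exp(-4*t) + C2*exp(-4*t)*sin(4*t).
Apply the initial conditions: x(0) = -5/32 + C1 = -2 and x'(0) = -4*C1 + 4*C2 = 2. Solving gives C1 = -59/32, C2 = -43/32.

x = -5/32 - 59*cos(4*t)*exp(-4*t)/32 - 43*exp(-4*t)*sin(4*t)/32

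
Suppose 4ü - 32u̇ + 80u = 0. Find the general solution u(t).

u = C1*cos(2*t)*exp(4*t) + C2*exp(4*t)*sin(2*t)

Divide through by 4: u'' - 8u' + 20u = 0.
Characteristic equation r² - 8r + 20 = 0 has discriminant (-8)² - 4·(20) = -16 < 0, so r = 4 ± 2i.
Hence u_h = C1*cos(2*t)*exp(4*t) + C2*exp(4*t)*sin(2*t).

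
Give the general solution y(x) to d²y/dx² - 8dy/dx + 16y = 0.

y = C1*exp(4*x) + C2*x*exp(4*x)

Characteristic equation r² - 8r + 16 = 0 has discriminant (-8)² - 4·(16) = 0, so r = 4 is a repeated root.
Hence y_h = (C1 + C2*x)*exp(4*x).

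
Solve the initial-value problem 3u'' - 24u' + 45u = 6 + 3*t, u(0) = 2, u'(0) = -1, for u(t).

u = 38/225 - 82*exp(5*t)/25 + t/15 + 46*exp(3*t)/9

Divide through by 3: u'' - 8u' + 15u = 2 + t.
Characteristic equation r² - 8r + 15 = 0 factors as (r - 3)(r - 5) = 0, so r = 3, 5.
Hence u_h = C1*exp(3*t) + C2*exp(5*t).
For the particular solution try u_p = A0 + A1*t. Substituting and matching coefficients of each power of t gives A0 = 38/225, A1 = 1/15, so u_p = 38/225 + t/15.
General solution: u = 38/225 + t/15 + C1*exp(3*t) + C2*exp(5*t).
Apply the initial conditions: u(0) = 38/225 + C1 + C2 = 2 and u'(0) = 1/15 + 3*C1 + 5*C2 = -1. Solving gives C1 = 46/9, C2 = -82/25.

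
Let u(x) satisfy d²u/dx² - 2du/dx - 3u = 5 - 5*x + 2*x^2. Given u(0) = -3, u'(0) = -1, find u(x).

u = -103/27 - 37*exp(3*x)/54 - 2*x**2/3 + 3*exp(-x)/2 + 23*x/9

Characteristic equation r² - 2r - 3 = 0 factors as (r - 3)(r + 1) = 0, so r = 3, -1.
Hence u_h = C1*exp(3*x) + C2*exp(-x).
For the particular solution try u_p = A0 + A1*x + A2*x^2. Substituting and matching coefficients of each power of x gives A0 = -103/27, A1 = 23/9, A2 = -2/3, so u_p = -103/27 - 2*x^2/3 + 23*x/9.
General solution: u = -103/27 - 2*x^2/3 + 23*x/9 + C1*exp(3*x) + C2*exp(-x).
Apply the initial conditions: u(0) = -103/27 + C1 + C2 = -3 and u'(0) = 23/9 - C2 + 3*C1 = -1. Solving gives C1 = -37/54, C2 = 3/2.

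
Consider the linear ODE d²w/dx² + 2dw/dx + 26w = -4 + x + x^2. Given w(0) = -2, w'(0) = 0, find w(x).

Characteristic equation r² + 2r + 26 = 0 has discriminant (2)² - 4·(26) = -100 < 0, so r = -1 ± 5i.
Hence w_h = C1*cos(5*x)*exp(-x) + C2*exp(-x)*sin(5*x).
For the particular solution try w_p = A0 + A1*x + A2*x^2. Substituting and matching coefficients of each power of x gives A0 = -350/2197, A1 = 11/338, A2 = 1/26, so w_p = -350/2197 + x^2/26 + 11*x/338.
General solution: w = -350/2197 + x^2/26 + 11*x/338 + C1*cos(5*x)*exp(-x) + C2*exp(-x)*sin(5*x).
Apply the initial conditions: w(0) = -350/2197 + C1 = -2 and w'(0) = 11/338 - C1 + 5*C2 = 0. Solving gives C1 = -4044/2197, C2 = -8231/21970.

w = -350/2197 + x**2/26 + 11*x/338 - 8231*exp(-x)*sin(5*x)/21970 - 4044*cos(5*x)*exp(-x)/2197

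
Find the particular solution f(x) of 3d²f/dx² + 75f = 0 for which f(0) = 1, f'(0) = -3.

f = -3*sin(5*x)/5 + cos(5*x)

Divide through by 3: f'' + 25f = 0.
Characteristic equation r² + 25 = 0 has discriminant (0)² - 4·(25) = -100 < 0, so r = ± 5i.
Hence f_h = C1*cos(5*x) + C2*sin(5*x).
Apply the initial conditions: f(0) = C1 = 1 and f'(0) = 5*C2 = -3. Solving gives C1 = 1, C2 = -3/5.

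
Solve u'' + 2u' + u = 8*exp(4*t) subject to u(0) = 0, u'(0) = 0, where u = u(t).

u = -8*exp(-t)/25 + 8*exp(4*t)/25 - 8*t*exp(-t)/5

Characteristic equation r² + 2r + 1 = 0 has discriminant (2)² - 4·(1) = 0, so r = -1 is a repeated root.
Hence u_h = (C1 + C2*t)*exp(-t).
Try u_p = A*exp(4*t). Substituting into the equation and dividing by exp(4*t) gives A = 8/25, so u_p = 8*exp(4*t)/25.
General solution: u = 8*exp(4*t)/25 + C1*exp(-t) + C2*t*exp(-t).
Apply the initial conditions: u(0) = 8/25 + C1 = 0 and u'(0) = 32/25 + C2 - C1 = 0. Solving gives C1 = -8/25, C2 = -8/5.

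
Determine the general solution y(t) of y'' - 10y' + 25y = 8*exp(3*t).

Characteristic equation r² - 10r + 25 = 0 has discriminant (-10)² - 4·(25) = 0, so r = 5 is a repeated root.
Hence y_h = (C1 + C2*t)*exp(5*t).
Try y_p = A*exp(3*t). Substituting into the equation and dividing by exp(3*t) gives A = 2, so y_p = 2*exp(3*t).

y = 2*exp(3*t) + C1*exp(5*t) + C2*t*exp(5*t)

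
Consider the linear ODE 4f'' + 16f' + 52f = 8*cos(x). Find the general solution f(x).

f = sin(x)/20 + 3*cos(x)/20 + C1*cos(3*x)*exp(-2*x) + C2*exp(-2*x)*sin(3*x)

Divide through by 4: f'' + 4f' + 13f = 2*cos(x).
Characteristic equation r² + 4r + 13 = 0 has discriminant (4)² - 4·(13) = -36 < 0, so r = -2 ± 3i.
Hence f_h = C1*cos(3*x)*exp(-2*x) + C2*exp(-2*x)*sin(3*x).
Try f_p = A*cos(x) + B*sin(x). Substituting and equating the coefficients of cos(x) and sin(x) gives A = 3/20, B = 1/20, so f_p = sin(x)/20 + 3*cos(x)/20.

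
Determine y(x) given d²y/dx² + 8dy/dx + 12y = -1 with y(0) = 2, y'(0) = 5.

Characteristic equation r² + 8r + 12 = 0 factors as (r + 2)(r + 6) = 0, so r = -2, -6.
Hence y_h = C1*exp(-2*x) + C2*exp(-6*x).
For the particular solution try y_p = A0. Substituting and matching coefficients of each power of x gives A0 = -1/12, so y_p = -1/12.
General solution: y = -1/12 + C1*exp(-2*x) + C2*exp(-6*x).
Apply the initial conditions: y(0) = -1/12 + C1 + C2 = 2 and y'(0) = -6*C2 - 2*C1 = 5. Solving gives C1 = 35/8, C2 = -55/24.

y = -1/12 - 55*exp(-6*x)/24 + 35*exp(-2*x)/8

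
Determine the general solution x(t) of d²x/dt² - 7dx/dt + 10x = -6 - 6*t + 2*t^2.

x = -108/125 - 8*t/25 + t**2/5 + C1*exp(5*t) + C2*exp(2*t)

Characteristic equation r² - 7r + 10 = 0 factors as (r - 5)(r - 2) = 0, so r = 5, 2.
Hence x_h = C1*exp(5*t) + C2*exp(2*t).
For the particular solution try x_p = A0 + A1*t + A2*t^2. Substituting and matching coefficients of each power of t gives A0 = -108/125, A1 = -8/25, A2 = 1/5, so x_p = -108/125 - 8*t/25 + t^2/5.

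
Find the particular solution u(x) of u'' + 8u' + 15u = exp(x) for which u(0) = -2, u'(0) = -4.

u = -57*exp(-3*x)/8 + exp(x)/24 + 61*exp(-5*x)/12

Characteristic equation r² + 8r + 15 = 0 factors as (r + 3)(r + 5) = 0, so r = -3, -5.
Hence u_h = C1*exp(-3*x) + C2*exp(-5*x).
Try u_p = A*exp(x). Substituting into the equation and dividing by exp(x) gives A = 1/24, so u_p = exp(x)/24.
General solution: u = exp(x)/24 + C1*exp(-3*x) + C2*exp(-5*x).
Apply the initial conditions: u(0) = 1/24 + C1 + C2 = -2 and u'(0) = 1/24 - 5*C2 - 3*C1 = -4. Solving gives C1 = -57/8, C2 = 61/12.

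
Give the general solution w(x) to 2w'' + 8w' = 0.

Divide through by 2: w'' + 4w' = 0.
Characteristic equation r² + 4r = 0 factors as (r + 4)r = 0, so r = -4, 0.
Hence w_h = C1*exp(-4*x) + C2.

w = C2 + C1*exp(-4*x)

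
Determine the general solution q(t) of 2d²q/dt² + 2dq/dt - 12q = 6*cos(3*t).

q = -5*cos(3*t)/26 + sin(3*t)/26 + C1*exp(-3*t) + C2*exp(2*t)

Divide through by 2: q'' + q' - 6q = 3*cos(3*t).
Characteristic equation r² + r - 6 = 0 factors as (r + 3)(r - 2) = 0, so r = -3, 2.
Hence q_h = C1*exp(-3*t) + C2*exp(2*t).
Try q_p = A*cos(3*t) + B*sin(3*t). Substituting and equating the coefficients of cos(3t) and sin(3t) gives A = -5/26, B = 1/26, so q_p = -5*cos(3*t)/26 + sin(3*t)/26.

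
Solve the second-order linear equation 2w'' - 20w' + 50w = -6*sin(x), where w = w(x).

w = -18*sin(x)/169 - 15*cos(x)/338 + C1*exp(5*x) + C2*x*exp(5*x)

Divide through by 2: w'' - 10w' + 25w = -3*sin(x).
Characteristic equation r² - 10r + 25 = 0 has discriminant (-10)² - 4·(25) = 0, so r = 5 is a repeated root.
Hence w_h = (C1 + C2*x)*exp(5*x).
Try w_p = A*cos(x) + B*sin(x). Substituting and equating the coefficients of cos(x) and sin(x) gives A = -15/338, B = -18/169, so w_p = -18*sin(x)/169 - 15*cos(x)/338.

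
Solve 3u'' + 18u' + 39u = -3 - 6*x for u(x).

Divide through by 3: u'' + 6u' + 13u = -1 - 2*x.
Characteristic equation r² + 6r + 13 = 0 has discriminant (6)² - 4·(13) = -16 < 0, so r = -3 ± 2i.
Hence u_h = C1*cos(2*x)*exp(-3*x) + C2*exp(-3*x)*sin(2*x).
For the particular solution try u_p = A0 + A1*x. Substituting and matching coefficients of each power of x gives A0 = -1/169, A1 = -2/13, so u_p = -1/169 - 2*x/13.

u = -1/169 - 2*x/13 + C1*cos(2*x)*exp(-3*x) + C2*exp(-3*x)*sin(2*x)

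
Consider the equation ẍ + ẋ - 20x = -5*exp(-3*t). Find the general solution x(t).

Characteristic equation r² + r - 20 = 0 factors as (r - 4)(r + 5) = 0, so r = 4, -5.
Hence x_h = C1*exp(4*t) + C2*exp(-5*t).
Try x_p = A*exp(-3*t). Substituting into the equation and dividing by exp(-3*t) gives A = 5/14, so x_p = 5*exp(-3*t)/14.

x = 5*exp(-3*t)/14 + C1*exp(4*t) + C2*exp(-5*t)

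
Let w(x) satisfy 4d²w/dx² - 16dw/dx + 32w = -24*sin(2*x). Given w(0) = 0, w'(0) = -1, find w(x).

Divide through by 4: w'' - 4w' + 8w = -6*sin(2*x).
Characteristic equation r² - 4r + 8 = 0 has discriminant (-4)² - 4·(8) = -16 < 0, so r = 2 ± 2i.
Hence w_h = C1*cos(2*x)*exp(2*x) + C2*exp(2*x)*sin(2*x).
Try w_p = A*cos(2*x) + B*sin(2*x). Substituting and equating the coefficients of cos(2x) and sin(2x) gives A = -3/5, B = -3/10, so w_p = -3*cos(2*x)/5 - 3*sin(2*x)/10.
General solution: w = -3*cos(2*x)/5 - 3*sin(2*x)/10 + C1*cos(2*x)*exp(2*x) + C2*exp(2*x)*sin(2*x).
Apply the initial conditions: w(0) = -3/5 + C1 = 0 and w'(0) = -3/5 + 2*C1 + 2*C2 = -1. Solving gives C1 = 3/5, C2 = -4/5.

w = -3*cos(2*x)/5 - 3*sin(2*x)/10 - 4*exp(2*x)*sin(2*x)/5 + 3*cos(2*x)*exp(2*x)/5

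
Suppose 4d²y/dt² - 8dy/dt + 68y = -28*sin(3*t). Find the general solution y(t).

Divide through by 4: y'' - 2y' + 17y = -7*sin(3*t).
Characteristic equation r² - 2r + 17 = 0 has discriminant (-2)² - 4·(17) = -64 < 0, so r = 1 ± 4i.
Hence y_h = C1*cos(4*t)*exp(t) + C2*exp(t)*sin(4*t).
Try y_p = A*cos(3*t) + B*sin(3*t). Substituting and equating the coefficients of cos(3t) and sin(3t) gives A = -21/50, B = -14/25, so y_p = -21*cos(3*t)/50 - 14*sin(3*t)/25.

y = -21*cos(3*t)/50 - 14*sin(3*t)/25 + C1*cos(4*t)*exp(t) + C2*exp(t)*sin(4*t)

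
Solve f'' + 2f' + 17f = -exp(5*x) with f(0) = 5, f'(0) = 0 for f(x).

f = -exp(5*x)/52 + 133*exp(-x)*sin(4*x)/104 + 261*cos(4*x)*exp(-x)/52

Characteristic equation r² + 2r + 17 = 0 has discriminant (2)² - 4·(17) = -64 < 0, so r = -1 ± 4i.
Hence f_h = C1*cos(4*x)*exp(-x) + C2*exp(-x)*sin(4*x).
Try f_p = A*exp(5*x). Substituting into the equation and dividing by exp(5*x) gives A = -1/52, so f_p = -exp(5*x)/52.
General solution: f = -exp(5*x)/52 + C1*cos(4*x)*exp(-x) + C2*exp(-x)*sin(4*x).
Apply the initial conditions: f(0) = -1/52 + C1 = 5 and f'(0) = -5/52 - C1 + 4*C2 = 0. Solving gives C1 = 261/52, C2 = 133/104.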